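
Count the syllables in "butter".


Word: "butter"
Syllable breakdown: but / ter
Counting: 2 parts
= 2 syllables


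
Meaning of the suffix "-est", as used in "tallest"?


Suffix: -est
As in: tallest -> tall + -est
Meaning = most


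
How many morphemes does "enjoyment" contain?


Word: "enjoyment"
Morphemes: en- + joy + -ment
Each morpheme carries meaning
= 3 morphemes


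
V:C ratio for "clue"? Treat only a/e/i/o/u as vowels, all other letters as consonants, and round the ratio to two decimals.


Word: "clue"
Vowels (a,e,i,o,u): 2
Consonants: 2
Ratio = 2/2
= 1.00


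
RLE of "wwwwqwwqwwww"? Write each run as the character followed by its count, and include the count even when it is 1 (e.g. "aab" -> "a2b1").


String: "wwwwqwwqwwww"
Scanning for consecutive runs:
  'w' x 4
  'q' x 1
  'w' x 2
  'q' x 1
  'w' x 4
RLE = "w4q1w2q1w4"


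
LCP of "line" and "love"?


Word 1: "line"
Word 2: "love"
Comparing from start:
  Pos 0: 'l' == 'l'
  Pos 1: 'i' != 'o' (stop)
LCP = "l" (length 1)


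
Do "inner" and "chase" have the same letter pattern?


Pattern of "inner": [0, 1, 1, 2, 3]
Pattern of "chase": [0, 1, 2, 3, 4]
Patterns do not match
Same pattern = No


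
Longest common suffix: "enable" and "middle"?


Word 1: "enable"
Word 2: "middle"
Comparing from end:
  Pos -1: 'e' == 'e'
  Pos -2: 'l' == 'l'
  Pos -3: 'b' != 'd' (stop)
LCS = "le" (length 2)


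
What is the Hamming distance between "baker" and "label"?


Comparing character by character (same length = 5):
  Pos 0: 'b' vs 'l' !=
  Pos 1: 'a' vs 'a' =
  Pos 2: 'k' vs 'b' !=
  Pos 3: 'e' vs 'e' =
  Pos 4: 'r' vs 'l' !=
Hamming distance = 3


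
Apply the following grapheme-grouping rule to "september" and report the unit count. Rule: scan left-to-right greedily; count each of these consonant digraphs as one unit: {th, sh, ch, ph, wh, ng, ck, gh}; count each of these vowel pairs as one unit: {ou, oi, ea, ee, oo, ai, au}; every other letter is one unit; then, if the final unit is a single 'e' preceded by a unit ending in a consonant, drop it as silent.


Word: "september" (9 letters)
Left-to-right scan:
  1. 's' (letter)
  2. 'e' (letter)
  3. 'p' (letter)
  4. 't' (letter)
  5. 'e' (letter)
  6. 'm' (letter)
  7. 'b' (letter)
  8. 'e' (letter)
  9. 'r' (letter)
Units from scan: 9
Sound units = 9 units


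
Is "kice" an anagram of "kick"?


Word 1: "kick" → sorted: cikk
Word 2: "kice" → sorted: ceik
Same letters? cikk != ceik
Anagram = No


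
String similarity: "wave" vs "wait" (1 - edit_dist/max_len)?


Word 1: "wave" (length 4)
Word 2: "wait" (length 4)
One optimal edit sequence:
  1. keep 'w'
  2. keep 'a'
  3. substitute 'v' -> 'i'  (+1)
  4. substitute 'e' -> 't'  (+1)
Edit distance = 2
Max length = max(4, 4) = 4
Similarity = 1 - 2/4
= 0.5000


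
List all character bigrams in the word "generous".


Word: "generous" (length 8)
Number of bigrams = 8 - 2 + 1 = 7
  Position 0: "ge"
  Position 1: "en"
  Position 2: "ne"
  Position 3: "er"
  Position 4: "ro"
  Position 5: "ou"
  Position 6: "us"
Bigrams = "ge", "en", "ne", "er", "ro", "ou", "us"


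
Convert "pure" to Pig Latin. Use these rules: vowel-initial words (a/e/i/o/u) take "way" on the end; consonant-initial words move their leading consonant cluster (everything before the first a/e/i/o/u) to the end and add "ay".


Word: "pure"
Starts with consonant(s) → move to end, add 'ay'
Consonant cluster: "p"
Pig Latin = "urepay"


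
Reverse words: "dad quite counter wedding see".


Original: "dad quite counter wedding see"
Words (1..n): dad | quite | counter | wedding | see
Reversed (n..1): see | wedding | counter | quite | dad
Result = "see wedding counter quite dad"


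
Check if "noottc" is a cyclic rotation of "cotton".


Word: "cotton", Candidate: "noottc"
Method: check if candidate is substring of word+word
"cottoncotton" contains "noottc"? No
Is rotation = No


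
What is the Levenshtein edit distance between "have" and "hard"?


Word 1: "have" (length 4)
Word 2: "hard" (length 4)
One optimal edit sequence (insert/delete/substitute each cost 1):
  1. keep 'h'
  2. keep 'a'
  3. substitute 'v' -> 'r'  (+1)
  4. substitute 'e' -> 'd'  (+1)
Total edit operations: 2
Edit distance = 2


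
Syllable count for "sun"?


Word: "sun"
Syllable breakdown: sun
Counting: 1 part
= 1 syllable


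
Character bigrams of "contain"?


Word: "contain" (length 7)
Number of bigrams = 7 - 2 + 1 = 6
  Position 0: "co"
  Position 1: "on"
  Position 2: "nt"
  Position 3: "ta"
  Position 4: "ai"
  Position 5: "in"
Bigrams = "co", "on", "nt", "ta", "ai", "in"


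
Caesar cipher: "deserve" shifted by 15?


Word: "deserve"
Shift: 15
Each letter → (letter + shift) mod 26:
  'd' (3) + 15 = 18 → 's'
  'e' (4) + 15 = 19 → 't'
  's' (18) + 15 = 7 → 'h'
  'e' (4) + 15 = 19 → 't'
  'r' (17) + 15 = 6 → 'g'
  'v' (21) + 15 = 10 → 'k'
  'e' (4) + 15 = 19 → 't'
Result = "sthtgkt"


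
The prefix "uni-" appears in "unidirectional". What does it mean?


Prefix: uni-
Example: unidirectional (uni- + directional)
Meaning = one


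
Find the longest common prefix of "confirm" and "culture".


Word 1: "confirm"
Word 2: "culture"
Comparing from start:
  Pos 0: 'c' == 'c'
  Pos 1: 'o' != 'u' (stop)
LCP = "c" (length 1)


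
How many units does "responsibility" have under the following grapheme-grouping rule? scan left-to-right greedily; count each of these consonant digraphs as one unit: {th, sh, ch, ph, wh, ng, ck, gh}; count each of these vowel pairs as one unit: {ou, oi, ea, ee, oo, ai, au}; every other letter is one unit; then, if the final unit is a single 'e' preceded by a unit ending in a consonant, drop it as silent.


Word: "responsibility" (14 letters)
Left-to-right scan:
  1. 'r' (letter)
  2. 'e' (letter)
  3. 's' (letter)
  4. 'p' (letter)
  5. 'o' (letter)
  6. 'n' (letter)
  7. 's' (letter)
  8. 'i' (letter)
  9. 'b' (letter)
  10. 'i' (letter)
  11. 'l' (letter)
  12. 'i' (letter)
  13. 't' (letter)
  14. 'y' (letter)
Units from scan: 14
Sound units = 14 units


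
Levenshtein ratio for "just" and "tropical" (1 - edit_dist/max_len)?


Word 1: "just" (length 4)
Word 2: "tropical" (length 8)
One optimal edit sequence:
  1. insert 't'  (+1)
  2. insert 'r'  (+1)
  3. insert 'o'  (+1)
  4. insert 'p'  (+1)
  5. substitute 'j' -> 'i'  (+1)
  6. substitute 'u' -> 'c'  (+1)
  7. substitute 's' -> 'a'  (+1)
  8. substitute 't' -> 'l'  (+1)
Edit distance = 8
Max length = max(4, 8) = 8
Similarity = 1 - 8/8
= 0.0000


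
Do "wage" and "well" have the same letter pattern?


Pattern of "wage": [0, 1, 2, 3]
Pattern of "well": [0, 1, 2, 2]
Patterns do not match
Same pattern = No


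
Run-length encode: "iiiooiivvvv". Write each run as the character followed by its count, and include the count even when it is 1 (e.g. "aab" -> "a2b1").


String: "iiiooiivvvv"
Scanning for consecutive runs:
  'i' x 3
  'o' x 2
  'i' x 2
  'v' x 4
RLE = "i3o2i2v4"


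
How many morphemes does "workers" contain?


Word: "workers"
Morphemes: work + -er + -s
Each morpheme carries meaning
= 3 morphemes


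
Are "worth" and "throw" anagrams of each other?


Word 1: "worth" → sorted: hortw
Word 2: "throw" → sorted: hortw
Same letters? hortw == hortw
Anagram = Yes


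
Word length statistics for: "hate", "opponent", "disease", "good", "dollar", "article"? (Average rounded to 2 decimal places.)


Lengths: "hate"=4, "opponent"=8, "disease"=7, "good"=4, "dollar"=6, "article"=7
Sum = 36, Count = 6
Average = 36/6 = 6.00
= avg=6.00, min=4, max=8


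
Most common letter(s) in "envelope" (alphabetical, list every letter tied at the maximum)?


Word: "envelope"
Letter counts:
  'e': 3
  'l': 1
  'n': 1
  'o': 1
  'p': 1
  'v': 1
Maximum count = 3
Most frequent = 'e' (3 times each)


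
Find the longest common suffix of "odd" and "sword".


Word 1: "odd"
Word 2: "sword"
Comparing from end:
  Pos -1: 'd' == 'd'
  Pos -2: 'd' != 'r' (stop)
LCS = "d" (length 1)


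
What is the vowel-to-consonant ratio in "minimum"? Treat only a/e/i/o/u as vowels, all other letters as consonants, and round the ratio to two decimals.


Word: "minimum"
Vowels (a,e,i,o,u): 3
Consonants: 4
Ratio = 3/4
= 0.75


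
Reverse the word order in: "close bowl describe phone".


Original: "close bowl describe phone"
Words (1..n): close | bowl | describe | phone
Reversed (n..1): phone | describe | bowl | close
Result = "phone describe bowl close"


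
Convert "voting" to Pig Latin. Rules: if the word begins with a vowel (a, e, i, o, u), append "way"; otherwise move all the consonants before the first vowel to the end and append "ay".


Word: "voting"
Starts with consonant(s) → move to end, add 'ay'
Consonant cluster: "v"
Pig Latin = "otingvay"


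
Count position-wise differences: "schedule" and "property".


Comparing character by character (same length = 8):
  Pos 0: 's' vs 'p' !=
  Pos 1: 'c' vs 'r' !=
  Pos 2: 'h' vs 'o' !=
  Pos 3: 'e' vs 'p' !=
  Pos 4: 'd' vs 'e' !=
  Pos 5: 'u' vs 'r' !=
  Pos 6: 'l' vs 't' !=
  Pos 7: 'e' vs 'y' !=
Hamming distance = 8


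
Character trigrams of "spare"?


Word: "spare" (length 5)
Number of trigrams = 5 - 3 + 1 = 3
  Position 0: "spa"
  Position 1: "par"
  Position 2: "are"
Trigrams = "spa", "par", "are"


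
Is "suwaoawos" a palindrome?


Word: "suwaoawos"
Reversed: "sowaoawus"
Forward == Backward? suwaoawos != sowaoawus
Palindrome = No


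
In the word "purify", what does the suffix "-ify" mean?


Suffix: -ify
Example: purify (pure + -ify, with a spelling change)
Meaning = to make


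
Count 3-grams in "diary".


Word: "diary" (length 5)
Number of 3-grams = length - 3 + 1 = 5 - 3 + 1
= 3


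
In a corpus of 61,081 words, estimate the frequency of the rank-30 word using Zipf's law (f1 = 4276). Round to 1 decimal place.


Zipf's law: f(r) = f(1) / r
f(1) = 4276
f(30) = 4276 / 30
= 142.5 occurrences


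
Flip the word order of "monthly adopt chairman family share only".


Original: "monthly adopt chairman family share only"
Words (1..n): monthly | adopt | chairman | family | share | only
Reversed (n..1): only | share | family | chairman | adopt | monthly
Result = "only share family chairman adopt monthly"


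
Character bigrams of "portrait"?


Word: "portrait" (length 8)
Number of bigrams = 8 - 2 + 1 = 7
  Position 0: "po"
  Position 1: "or"
  Position 2: "rt"
  Position 3: "tr"
  Position 4: "ra"
  Position 5: "ai"
  Position 6: "it"
Bigrams = "po", "or", "rt", "tr", "ra", "ai", "it"


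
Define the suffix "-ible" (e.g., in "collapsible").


Suffix: -ible
Example: collapsible = collapse + -ible, with a spelling change
Meaning = capable of


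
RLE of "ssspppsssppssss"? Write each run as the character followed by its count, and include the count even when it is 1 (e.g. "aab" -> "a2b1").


String: "ssspppsssppssss"
Scanning for consecutive runs:
  's' x 3
  'p' x 3
  's' x 3
  'p' x 2
  's' x 4
RLE = "s3p3s3p2s4"


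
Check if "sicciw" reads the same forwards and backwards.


Word: "sicciw"
Reversed: "wiccis"
Forward == Backward? sicciw != wiccis
Palindrome = No


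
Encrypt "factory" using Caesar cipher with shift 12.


Word: "factory"
Shift: 12
Each letter → (letter + shift) mod 26:
  'f' (5) + 12 = 17 → 'r'
  'a' (0) + 12 = 12 → 'm'
  'c' (2) + 12 = 14 → 'o'
  't' (19) + 12 = 5 → 'f'
  'o' (14) + 12 = 0 → 'a'
  'r' (17) + 12 = 3 → 'd'
  'y' (24) + 12 = 10 → 'k'
Result = "rmofadk"


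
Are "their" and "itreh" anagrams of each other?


Word 1: "their" → sorted: ehirt
Word 2: "itreh" → sorted: ehirt
Same letters? ehirt == ehirt
Anagram = Yes


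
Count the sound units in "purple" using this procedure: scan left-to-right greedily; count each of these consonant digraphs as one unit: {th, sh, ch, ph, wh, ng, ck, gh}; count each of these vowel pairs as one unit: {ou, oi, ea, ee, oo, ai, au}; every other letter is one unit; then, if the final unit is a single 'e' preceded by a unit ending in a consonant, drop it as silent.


Word: "purple" (6 letters)
Left-to-right scan:
  (1) 'p' (letter)
  (2) 'u' (letter)
  (3) 'r' (letter)
  (4) 'p' (letter)
  (5) 'l' (letter)
  (6) 'e' (letter)
Units from scan: 6
Final unit is 'e' after a consonant -> drop as silent (-1)
Sound units = 5 units


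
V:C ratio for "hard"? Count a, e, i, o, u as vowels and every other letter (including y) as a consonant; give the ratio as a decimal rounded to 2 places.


Word: "hard"
Vowels (a,e,i,o,u): 1
Consonants: 3
Ratio = 1/3
= 0.33


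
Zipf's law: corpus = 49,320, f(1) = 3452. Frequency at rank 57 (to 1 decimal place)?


Zipf's law: f(r) = f(1) / r
f(1) = 3452
f(57) = 3452 / 57
= 60.6 occurrences


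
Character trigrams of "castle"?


Word: "castle" (length 6)
Number of trigrams = 6 - 3 + 1 = 4
  Position 0: "cas"
  Position 1: "ast"
  Position 2: "stl"
  Position 3: "tle"
Trigrams = "cas", "ast", "stl", "tle"


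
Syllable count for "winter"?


Word: "winter"
Syllable breakdown: win-ter
Counting: 2 parts
= 2 syllables


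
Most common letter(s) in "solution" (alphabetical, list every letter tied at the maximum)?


Word: "solution"
Letter counts:
  'i': 1
  'l': 1
  'n': 1
  'o': 2
  's': 1
  't': 1
  'u': 1
Maximum count = 2
Most frequent = 'o' (2 times each)


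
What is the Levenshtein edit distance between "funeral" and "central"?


Word 1: "funeral" (length 7)
Word 2: "central" (length 7)
One optimal edit sequence (insert/delete/substitute each cost 1):
  1. substitute 'f' -> 'c'  (+1)
  2. substitute 'u' -> 'e'  (+1)
  3. keep 'n'
  4. substitute 'e' -> 't'  (+1)
  5. keep 'r'
  6. keep 'a'
  7. keep 'l'
Total edit operations: 3
Edit distance = 3


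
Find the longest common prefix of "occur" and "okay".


Word 1: "occur"
Word 2: "okay"
Comparing from start:
  Pos 0: 'o' == 'o'
  Pos 1: 'c' != 'k' (stop)
LCP = "o" (length 1)


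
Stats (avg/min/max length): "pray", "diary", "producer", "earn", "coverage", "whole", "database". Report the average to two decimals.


Lengths: "pray"=4, "diary"=5, "producer"=8, "earn"=4, "coverage"=8, "whole"=5, "database"=8
Sum = 42, Count = 7
Average = 42/7 = 6.00
= avg=6.00, min=4, max=8


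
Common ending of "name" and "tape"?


Word 1: "name"
Word 2: "tape"
Comparing from end:
  Pos -1: 'e' == 'e'
  Pos -2: 'm' != 'p' (stop)
LCS = "e" (length 1)


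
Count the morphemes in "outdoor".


Word: "outdoor"
Morphemes: out- + door
Each morpheme carries meaning
= 2 morphemes


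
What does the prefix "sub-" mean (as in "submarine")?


Prefix: sub-
Example: submarine (sub- + marine)
Meaning = under / below


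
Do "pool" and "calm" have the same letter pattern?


Pattern of "pool": [0, 1, 1, 2]
Pattern of "calm": [0, 1, 2, 3]
Patterns do not match
Same pattern = No


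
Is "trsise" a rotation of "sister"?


Word: "sister", Candidate: "trsise"
Method: check if candidate is substring of word+word
"sistersister" contains "trsise"? No
Is rotation = No


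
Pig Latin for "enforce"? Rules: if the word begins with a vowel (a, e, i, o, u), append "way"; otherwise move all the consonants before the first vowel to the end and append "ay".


Word: "enforce"
Starts with vowel → add 'way'
Pig Latin = "enforceway"


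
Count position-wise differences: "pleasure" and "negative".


Comparing character by character (same length = 8):
  Pos 0: 'p' vs 'n' !=
  Pos 1: 'l' vs 'e' !=
  Pos 2: 'e' vs 'g' !=
  Pos 3: 'a' vs 'a' =
  Pos 4: 's' vs 't' !=
  Pos 5: 'u' vs 'i' !=
  Pos 6: 'r' vs 'v' !=
  Pos 7: 'e' vs 'e' =
Hamming distance = 6


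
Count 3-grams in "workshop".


Word: "workshop" (length 8)
Number of 3-grams = length - 3 + 1 = 8 - 3 + 1
= 6


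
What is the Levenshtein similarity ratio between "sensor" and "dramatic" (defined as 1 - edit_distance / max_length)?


Word 1: "sensor" (length 6)
Word 2: "dramatic" (length 8)
One optimal edit sequence:
  1. insert 'd'  (+1)
  2. insert 'r'  (+1)
  3. substitute 's' -> 'a'  (+1)
  4. substitute 'e' -> 'm'  (+1)
  5. substitute 'n' -> 'a'  (+1)
  6. substitute 's' -> 't'  (+1)
  7. substitute 'o' -> 'i'  (+1)
  8. substitute 'r' -> 'c'  (+1)
Edit distance = 8
Max length = max(6, 8) = 8
Similarity = 1 - 8/8
= 0.0000


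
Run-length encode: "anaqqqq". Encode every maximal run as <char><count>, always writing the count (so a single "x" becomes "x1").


String: "anaqqqq"
Scanning for consecutive runs:
  'a' x 1
  'n' x 1
  'a' x 1
  'q' x 4
RLE = "a1n1a1q4"


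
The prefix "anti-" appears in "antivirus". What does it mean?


Prefix: anti-
As in: antivirus -> anti- + virus
Meaning = against


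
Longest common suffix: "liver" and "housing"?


Word 1: "liver"
Word 2: "housing"
Comparing from end:
  Pos -1: 'r' != 'g' (stop)
LCS = "" (length 0)


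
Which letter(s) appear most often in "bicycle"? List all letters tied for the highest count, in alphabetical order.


Word: "bicycle"
Letter counts:
  'b': 1
  'c': 2
  'e': 1
  'i': 1
  'l': 1
  'y': 1
Maximum count = 2
Most frequent = 'c' (2 times each)


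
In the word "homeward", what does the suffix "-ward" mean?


Suffix: -ward
As in: homeward -> home + -ward
Meaning = in the direction of


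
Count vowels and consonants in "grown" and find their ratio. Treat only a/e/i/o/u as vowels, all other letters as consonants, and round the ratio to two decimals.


Word: "grown"
Vowels (a,e,i,o,u): 1
Consonants: 4
Ratio = 1/4
= 0.25


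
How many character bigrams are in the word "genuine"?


Word: "genuine" (length 7)
Number of 2-grams = length - 2 + 1 = 7 - 2 + 1
= 6


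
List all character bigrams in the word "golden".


Word: "golden" (length 6)
Number of bigrams = 6 - 2 + 1 = 5
  Position 0: "go"
  Position 1: "ol"
  Position 2: "ld"
  Position 3: "de"
  Position 4: "en"
Bigrams = "go", "ol", "ld", "de", "en"


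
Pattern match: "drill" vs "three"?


Pattern of "drill": [0, 1, 2, 3, 3]
Pattern of "three": [0, 1, 2, 3, 3]
Patterns match
Same pattern = Yes


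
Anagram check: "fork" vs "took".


Word 1: "fork" → sorted: fkor
Word 2: "took" → sorted: koot
Same letters? fkor != koot
Anagram = No


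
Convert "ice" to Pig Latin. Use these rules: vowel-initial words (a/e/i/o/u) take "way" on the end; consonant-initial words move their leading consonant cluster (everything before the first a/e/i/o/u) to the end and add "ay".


Word: "ice"
Starts with vowel → add 'way'
Pig Latin = "iceway"


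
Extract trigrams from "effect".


Word: "effect" (length 6)
Number of trigrams = 6 - 3 + 1 = 4
  Position 0: "eff"
  Position 1: "ffe"
  Position 2: "fec"
  Position 3: "ect"
Trigrams = "eff", "ffe", "fec", "ect"


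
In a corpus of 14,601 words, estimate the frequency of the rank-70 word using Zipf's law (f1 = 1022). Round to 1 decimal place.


Zipf's law: f(r) = f(1) / r
f(1) = 1022
f(70) = 1022 / 70
= 14.6 occurrences


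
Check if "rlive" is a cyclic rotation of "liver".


Word: "liver", Candidate: "rlive"
Method: check if candidate is substring of word+word
"liverliver" contains "rlive"? Yes
Is rotation = Yes


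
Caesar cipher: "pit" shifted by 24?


Word: "pit"
Shift: 24
Each letter → (letter + shift) mod 26:
  'p' (15) + 24 = 13 → 'n'
  'i' (8) + 24 = 6 → 'g'
  't' (19) + 24 = 17 → 'r'
Result = "ngr"


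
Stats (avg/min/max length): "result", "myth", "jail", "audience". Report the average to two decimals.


Lengths: "result"=6, "myth"=4, "jail"=4, "audience"=8
Sum = 22, Count = 4
Average = 22/4 = 5.50
= avg=5.50, min=4, max=8


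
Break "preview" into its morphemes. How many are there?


Word: "preview"
Morphemes: pre- | view
Each morpheme carries meaning
= 2 morphemes


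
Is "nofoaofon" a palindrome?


Word: "nofoaofon"
Reversed: "nofoaofon"
Forward == Backward? nofoaofon == nofoaofon
Palindrome = Yes


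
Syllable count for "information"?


Word: "information"
Syllable breakdown: in / for / ma / tion
Counting: 4 parts
= 4 syllables


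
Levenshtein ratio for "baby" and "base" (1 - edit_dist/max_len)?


Word 1: "baby" (length 4)
Word 2: "base" (length 4)
One optimal edit sequence:
  1. keep 'b'
  2. keep 'a'
  3. substitute 'b' -> 's'  (+1)
  4. substitute 'y' -> 'e'  (+1)
Edit distance = 2
Max length = max(4, 4) = 4
Similarity = 1 - 2/4
= 0.5000


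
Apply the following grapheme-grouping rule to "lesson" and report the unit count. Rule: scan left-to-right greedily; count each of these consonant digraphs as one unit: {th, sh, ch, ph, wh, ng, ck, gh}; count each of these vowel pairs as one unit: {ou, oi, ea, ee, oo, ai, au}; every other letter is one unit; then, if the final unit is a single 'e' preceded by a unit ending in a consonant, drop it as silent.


Word: "lesson" (6 letters)
Left-to-right scan:
  (1) 'l' (letter)
  (2) 'e' (letter)
  (3) 's' (letter)
  (4) 's' (letter)
  (5) 'o' (letter)
  (6) 'n' (letter)
Units from scan: 6
Sound units = 6 units


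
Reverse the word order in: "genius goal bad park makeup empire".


Original: "genius goal bad park makeup empire"
Words (1..n): genius | goal | bad | park | makeup | empire
Reversed (n..1): empire | makeup | park | bad | goal | genius
Result = "empire makeup park bad goal genius"


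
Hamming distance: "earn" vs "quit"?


Comparing character by character (same length = 4):
  Pos 0: 'e' vs 'q' !=
  Pos 1: 'a' vs 'u' !=
  Pos 2: 'r' vs 'i' !=
  Pos 3: 'n' vs 't' !=
Hamming distance = 4


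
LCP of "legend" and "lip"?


Word 1: "legend"
Word 2: "lip"
Comparing from start:
  Pos 0: 'l' == 'l'
  Pos 1: 'e' != 'i' (stop)
LCP = "l" (length 1)


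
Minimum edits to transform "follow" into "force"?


Word 1: "follow" (length 6)
Word 2: "force" (length 5)
One optimal edit sequence (insert/delete/substitute each cost 1):
  1. keep 'f'
  2. keep 'o'
  3. delete 'l'  (+1)
  4. substitute 'l' -> 'r'  (+1)
  5. substitute 'o' -> 'c'  (+1)
  6. substitute 'w' -> 'e'  (+1)
Total edit operations: 4
Edit distance = 4


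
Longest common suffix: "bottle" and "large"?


Word 1: "bottle"
Word 2: "large"
Comparing from end:
  Pos -1: 'e' == 'e'
  Pos -2: 'l' != 'g' (stop)
LCS = "e" (length 1)


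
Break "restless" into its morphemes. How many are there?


Word: "restless"
Morphemes: rest | -less
Each morpheme carries meaning
= 2 morphemes


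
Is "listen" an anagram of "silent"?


Word 1: "silent" → sorted: eilnst
Word 2: "listen" → sorted: eilnst
Same letters? eilnst == eilnst
Anagram = Yes


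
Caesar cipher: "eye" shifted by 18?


Word: "eye"
Shift: 18
Each letter → (letter + shift) mod 26:
  'e' (4) + 18 = 22 → 'w'
  'y' (24) + 18 = 16 → 'q'
  'e' (4) + 18 = 22 → 'w'
Result = "wqw"


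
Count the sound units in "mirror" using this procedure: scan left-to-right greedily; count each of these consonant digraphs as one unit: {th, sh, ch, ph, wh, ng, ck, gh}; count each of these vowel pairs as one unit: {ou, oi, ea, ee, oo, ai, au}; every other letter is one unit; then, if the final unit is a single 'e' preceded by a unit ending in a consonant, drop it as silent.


Word: "mirror" (6 letters)
Left-to-right scan:
  [1] 'm' (letter)
  [2] 'i' (letter)
  [3] 'r' (letter)
  [4] 'r' (letter)
  [5] 'o' (letter)
  [6] 'r' (letter)
Units from scan: 6
Sound units = 6 units


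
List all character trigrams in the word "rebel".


Word: "rebel" (length 5)
Number of trigrams = 5 - 3 + 1 = 3
  Position 0: "reb"
  Position 1: "ebe"
  Position 2: "bel"
Trigrams = "reb", "ebe", "bel"


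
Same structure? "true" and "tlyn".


Pattern of "true": [0, 1, 2, 3]
Pattern of "tlyn": [0, 1, 2, 3]
Patterns match
Same pattern = Yes


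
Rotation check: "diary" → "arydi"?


Word: "diary", Candidate: "arydi"
Method: check if candidate is substring of word+word
"diarydiary" contains "arydi"? Yes
Is rotation = Yes


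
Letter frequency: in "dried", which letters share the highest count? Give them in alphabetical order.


Word: "dried"
Letter counts:
  'd': 2
  'e': 1
  'i': 1
  'r': 1
Maximum count = 2
Most frequent = 'd' (2 times each)


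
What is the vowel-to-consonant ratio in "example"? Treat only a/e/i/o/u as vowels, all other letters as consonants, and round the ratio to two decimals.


Word: "example"
Vowels (a,e,i,o,u): 3
Consonants: 4
Ratio = 3/4
= 0.75


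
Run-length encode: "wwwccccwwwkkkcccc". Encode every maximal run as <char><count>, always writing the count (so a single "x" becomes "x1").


String: "wwwccccwwwkkkcccc"
Scanning for consecutive runs:
  'w' x 3
  'c' x 4
  'w' x 3
  'k' x 3
  'c' x 4
RLE = "w3c4w3k3c4"


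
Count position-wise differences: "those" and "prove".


Comparing character by character (same length = 5):
  Pos 0: 't' vs 'p' !=
  Pos 1: 'h' vs 'r' !=
  Pos 2: 'o' vs 'o' =
  Pos 3: 's' vs 'v' !=
  Pos 4: 'e' vs 'e' =
Hamming distance = 3


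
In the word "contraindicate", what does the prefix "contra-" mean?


Prefix: contra-
Example: contraindicate = contra- + indicate
Meaning = against


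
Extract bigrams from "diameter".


Word: "diameter" (length 8)
Number of bigrams = 8 - 2 + 1 = 7
  Position 0: "di"
  Position 1: "ia"
  Position 2: "am"
  Position 3: "me"
  Position 4: "et"
  Position 5: "te"
  Position 6: "er"
Bigrams = "di", "ia", "am", "me", "et", "te", "er"


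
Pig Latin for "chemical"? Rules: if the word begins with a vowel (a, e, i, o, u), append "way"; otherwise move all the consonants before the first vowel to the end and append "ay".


Word: "chemical"
Starts with consonant(s) → move to end, add 'ay'
Consonant cluster: "ch"
Pig Latin = "emicalchay"


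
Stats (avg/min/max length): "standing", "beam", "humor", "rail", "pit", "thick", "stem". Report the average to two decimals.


Lengths: "standing"=8, "beam"=4, "humor"=5, "rail"=4, "pit"=3, "thick"=5, "stem"=4
Sum = 33, Count = 7
Average = 33/7 = 4.71
= avg=4.71, min=3, max=8


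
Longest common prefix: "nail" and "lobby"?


Word 1: "nail"
Word 2: "lobby"
Comparing from start:
  Pos 0: 'n' != 'l' (stop)
LCP = "" (length 0)


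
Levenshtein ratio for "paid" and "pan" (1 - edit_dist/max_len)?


Word 1: "paid" (length 4)
Word 2: "pan" (length 3)
One optimal edit sequence:
  1. keep 'p'
  2. keep 'a'
  3. delete 'i'  (+1)
  4. substitute 'd' -> 'n'  (+1)
Edit distance = 2
Max length = max(4, 3) = 4
Similarity = 1 - 2/4
= 0.5000


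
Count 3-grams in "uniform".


Word: "uniform" (length 7)
Number of 3-grams = length - 3 + 1 = 7 - 3 + 1
= 5


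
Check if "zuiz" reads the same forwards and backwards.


Word: "zuiz"
Reversed: "ziuz"
Forward == Backward? zuiz != ziuz
Palindrome = No


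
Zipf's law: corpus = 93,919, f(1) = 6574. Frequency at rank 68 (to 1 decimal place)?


Zipf's law: f(r) = f(1) / r
f(1) = 6574
f(68) = 6574 / 68
= 96.7 occurrences


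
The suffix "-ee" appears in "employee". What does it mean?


Suffix: -ee
Example: employee (employ + -ee)
Meaning = one who receives


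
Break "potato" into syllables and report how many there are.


Word: "potato"
Syllable breakdown: po · ta · to
Counting: 3 parts
= 3 syllables


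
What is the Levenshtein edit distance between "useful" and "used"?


Word 1: "useful" (length 6)
Word 2: "used" (length 4)
One optimal edit sequence (insert/delete/substitute each cost 1):
  1. keep 'u'
  2. keep 's'
  3. keep 'e'
  4. delete 'f'  (+1)
  5. delete 'u'  (+1)
  6. substitute 'l' -> 'd'  (+1)
Total edit operations: 3
Edit distance = 3


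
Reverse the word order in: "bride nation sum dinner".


Original: "bride nation sum dinner"
Words (1..n): bride | nation | sum | dinner
Reversed (n..1): dinner | sum | nation | bride
Result = "dinner sum nation bride"


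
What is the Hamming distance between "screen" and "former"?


Comparing character by character (same length = 6):
  Pos 0: 's' vs 'f' !=
  Pos 1: 'c' vs 'o' !=
  Pos 2: 'r' vs 'r' =
  Pos 3: 'e' vs 'm' !=
  Pos 4: 'e' vs 'e' =
  Pos 5: 'n' vs 'r' !=
Hamming distance = 4


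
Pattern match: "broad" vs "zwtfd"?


Pattern of "broad": [0, 1, 2, 3, 4]
Pattern of "zwtfd": [0, 1, 2, 3, 4]
Patterns match
Same pattern = Yes


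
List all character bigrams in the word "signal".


Word: "signal" (length 6)
Number of bigrams = 6 - 2 + 1 = 5
  Position 0: "si"
  Position 1: "ig"
  Position 2: "gn"
  Position 3: "na"
  Position 4: "al"
Bigrams = "si", "ig", "gn", "na", "al"


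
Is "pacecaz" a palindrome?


Word: "pacecaz"
Reversed: "zacecap"
Forward == Backward? pacecaz != zacecap
Palindrome = No


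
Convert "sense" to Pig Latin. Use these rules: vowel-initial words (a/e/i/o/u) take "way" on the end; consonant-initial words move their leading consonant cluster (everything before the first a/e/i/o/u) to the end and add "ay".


Word: "sense"
Starts with consonant(s) → move to end, add 'ay'
Consonant cluster: "s"
Pig Latin = "ensesay"


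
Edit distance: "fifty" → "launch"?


Word 1: "fifty" (length 5)
Word 2: "launch" (length 6)
One optimal edit sequence (insert/delete/substitute each cost 1):
  1. insert 'l'  (+1)
  2. substitute 'f' -> 'a'  (+1)
  3. substitute 'i' -> 'u'  (+1)
  4. substitute 'f' -> 'n'  (+1)
  5. substitute 't' -> 'c'  (+1)
  6. substitute 'y' -> 'h'  (+1)
Total edit operations: 6
Edit distance = 6


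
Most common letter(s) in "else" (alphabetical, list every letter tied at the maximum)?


Word: "else"
Letter counts:
  'e': 2
  'l': 1
  's': 1
Maximum count = 2
Most frequent = 'e' (2 times each)


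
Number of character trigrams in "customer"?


Word: "customer" (length 8)
Number of 3-grams = length - 3 + 1 = 8 - 3 + 1
= 6


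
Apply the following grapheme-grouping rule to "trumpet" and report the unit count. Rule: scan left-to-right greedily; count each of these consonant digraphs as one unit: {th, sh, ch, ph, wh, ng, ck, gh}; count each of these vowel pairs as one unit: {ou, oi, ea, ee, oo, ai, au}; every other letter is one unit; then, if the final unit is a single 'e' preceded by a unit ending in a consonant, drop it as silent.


Word: "trumpet" (7 letters)
Left-to-right scan:
  [1] 't' (letter)
  [2] 'r' (letter)
  [3] 'u' (letter)
  [4] 'm' (letter)
  [5] 'p' (letter)
  [6] 'e' (letter)
  [7] 't' (letter)
Units from scan: 7
Sound units = 7 units


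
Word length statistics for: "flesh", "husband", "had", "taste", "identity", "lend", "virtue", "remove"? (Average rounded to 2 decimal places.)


Lengths: "flesh"=5, "husband"=7, "had"=3, "taste"=5, "identity"=8, "lend"=4, "virtue"=6, "remove"=6
Sum = 44, Count = 8
Average = 44/8 = 5.50
= avg=5.50, min=3, max=8


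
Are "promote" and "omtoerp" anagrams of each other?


Word 1: "promote" → sorted: emooprt
Word 2: "omtoerp" → sorted: emooprt
Same letters? emooprt == emooprt
Anagram = Yes


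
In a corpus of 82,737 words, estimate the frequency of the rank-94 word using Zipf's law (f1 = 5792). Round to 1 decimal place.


Zipf's law: f(r) = f(1) / r
f(1) = 5792
f(94) = 5792 / 94
= 61.6 occurrences


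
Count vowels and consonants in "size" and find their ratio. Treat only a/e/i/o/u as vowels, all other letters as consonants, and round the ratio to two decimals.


Word: "size"
Vowels (a,e,i,o,u): 2
Consonants: 2
Ratio = 2/2
= 1.00


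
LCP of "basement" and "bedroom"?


Word 1: "basement"
Word 2: "bedroom"
Comparing from start:
  Pos 0: 'b' == 'b'
  Pos 1: 'a' != 'e' (stop)
LCP = "b" (length 1)


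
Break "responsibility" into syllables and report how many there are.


Word: "responsibility"
Syllable breakdown: re · spon · si · bil · i · ty
Counting: 6 parts
= 6 syllables


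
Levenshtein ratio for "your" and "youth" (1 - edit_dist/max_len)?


Word 1: "your" (length 4)
Word 2: "youth" (length 5)
One optimal edit sequence:
  1. keep 'y'
  2. keep 'o'
  3. keep 'u'
  4. insert 't'  (+1)
  5. substitute 'r' -> 'h'  (+1)
Edit distance = 2
Max length = max(4, 5) = 5
Similarity = 1 - 2/5
= 0.6000


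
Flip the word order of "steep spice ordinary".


Original: "steep spice ordinary"
Words (1..n): steep | spice | ordinary
Reversed (n..1): ordinary | spice | steep
Result = "ordinary spice steep"


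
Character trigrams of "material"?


Word: "material" (length 8)
Number of trigrams = 8 - 3 + 1 = 6
  Position 0: "mat"
  Position 1: "ate"
  Position 2: "ter"
  Position 3: "eri"
  Position 4: "ria"
  Position 5: "ial"
Trigrams = "mat", "ate", "ter", "eri", "ria", "ial"


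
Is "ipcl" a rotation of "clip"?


Word: "clip", Candidate: "ipcl"
Method: check if candidate is substring of word+word
"clipclip" contains "ipcl"? Yes
Is rotation = Yes


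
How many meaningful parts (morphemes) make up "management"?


Word: "management"
Morphemes: manage / -ment
Each morpheme carries meaning
= 2 morphemes


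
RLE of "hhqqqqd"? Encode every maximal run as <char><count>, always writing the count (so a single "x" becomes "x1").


String: "hhqqqqd"
Scanning for consecutive runs:
  'h' x 2
  'q' x 4
  'd' x 1
RLE = "h2q4d1"


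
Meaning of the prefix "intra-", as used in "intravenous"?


Prefix: intra-
Example: intravenous (intra- + venous)
Meaning = within


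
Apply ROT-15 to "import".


Word: "import"
Shift: 15
Each letter → (letter + shift) mod 26:
  'i' (8) + 15 = 23 → 'x'
  'm' (12) + 15 = 1 → 'b'
  'p' (15) + 15 = 4 → 'e'
  'o' (14) + 15 = 3 → 'd'
  'r' (17) + 15 = 6 → 'g'
  't' (19) + 15 = 8 → 'i'
Result = "xbedgi"


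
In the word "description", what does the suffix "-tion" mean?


Suffix: -tion
Example: description (describe + -tion, with a spelling change)
Meaning = act or process


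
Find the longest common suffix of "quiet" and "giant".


Word 1: "quiet"
Word 2: "giant"
Comparing from end:
  Pos -1: 't' == 't'
  Pos -2: 'e' != 'n' (stop)
LCS = "t" (length 1)


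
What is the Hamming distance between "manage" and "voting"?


Comparing character by character (same length = 6):
  Pos 0: 'm' vs 'v' !=
  Pos 1: 'a' vs 'o' !=
  Pos 2: 'n' vs 't' !=
  Pos 3: 'a' vs 'i' !=
  Pos 4: 'g' vs 'n' !=
  Pos 5: 'e' vs 'g' !=
Hamming distance = 6


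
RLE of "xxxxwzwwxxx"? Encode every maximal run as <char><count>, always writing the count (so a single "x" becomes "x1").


String: "xxxxwzwwxxx"
Scanning for consecutive runs:
  'x' x 4
  'w' x 1
  'z' x 1
  'w' x 2
  'x' x 3
RLE = "x4w1z1w2x3"


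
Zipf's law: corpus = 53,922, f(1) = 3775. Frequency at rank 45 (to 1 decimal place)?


Zipf's law: f(r) = f(1) / r
f(1) = 3775
f(45) = 3775 / 45
= 83.9 occurrences


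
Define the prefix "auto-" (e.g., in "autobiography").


Prefix: auto-
As in: autobiography -> auto- + biography
Meaning = self


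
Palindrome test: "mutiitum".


Word: "mutiitum"
Reversed: "mutiitum"
Forward == Backward? mutiitum == mutiitum
Palindrome = Yes


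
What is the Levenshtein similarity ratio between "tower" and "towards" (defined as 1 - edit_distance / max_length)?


Word 1: "tower" (length 5)
Word 2: "towards" (length 7)
One optimal edit sequence:
  1. keep 't'
  2. keep 'o'
  3. keep 'w'
  4. substitute 'e' -> 'a'  (+1)
  5. keep 'r'
  6. insert 'd'  (+1)
  7. insert 's'  (+1)
Edit distance = 3
Max length = max(5, 7) = 7
Similarity = 1 - 3/7
= 0.5714


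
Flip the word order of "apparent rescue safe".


Original: "apparent rescue safe"
Words (1..n): apparent | rescue | safe
Reversed (n..1): safe | rescue | apparent
Result = "safe rescue apparent"


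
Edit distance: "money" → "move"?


Word 1: "money" (length 5)
Word 2: "move" (length 4)
One optimal edit sequence (insert/delete/substitute each cost 1):
  1. keep 'm'
  2. keep 'o'
  3. substitute 'n' -> 'v'  (+1)
  4. keep 'e'
  5. delete 'y'  (+1)
Total edit operations: 2
Edit distance = 2


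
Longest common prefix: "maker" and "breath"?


Word 1: "maker"
Word 2: "breath"
Comparing from start:
  Pos 0: 'm' != 'b' (stop)
LCP = "" (length 0)


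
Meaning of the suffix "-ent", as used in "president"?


Suffix: -ent
As in: president -> preside + -ent, with a spelling change
Meaning = one who / that which


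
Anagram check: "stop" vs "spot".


Word 1: "stop" → sorted: opst
Word 2: "spot" → sorted: opst
Same letters? opst == opst
Anagram = Yes


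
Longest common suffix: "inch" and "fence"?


Word 1: "inch"
Word 2: "fence"
Comparing from end:
  Pos -1: 'h' != 'e' (stop)
LCS = "" (length 0)


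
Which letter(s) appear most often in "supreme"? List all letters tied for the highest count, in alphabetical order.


Word: "supreme"
Letter counts:
  'e': 2
  'm': 1
  'p': 1
  'r': 1
  's': 1
  'u': 1
Maximum count = 2
Most frequent = 'e' (2 times each)


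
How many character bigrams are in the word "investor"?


Word: "investor" (length 8)
Number of 2-grams = length - 2 + 1 = 8 - 2 + 1
= 7


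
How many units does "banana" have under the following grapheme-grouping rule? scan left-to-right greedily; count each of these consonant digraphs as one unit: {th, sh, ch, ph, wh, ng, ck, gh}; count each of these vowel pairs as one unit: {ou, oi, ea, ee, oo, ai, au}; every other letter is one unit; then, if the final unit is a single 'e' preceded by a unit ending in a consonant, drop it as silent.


Word: "banana" (6 letters)
Left-to-right scan:
  1. 'b' (letter)
  2. 'a' (letter)
  3. 'n' (letter)
  4. 'a' (letter)
  5. 'n' (letter)
  6. 'a' (letter)
Units from scan: 6
Sound units = 6 units


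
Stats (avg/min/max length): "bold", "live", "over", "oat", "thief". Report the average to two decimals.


Lengths: "bold"=4, "live"=4, "over"=4, "oat"=3, "thief"=5
Sum = 20, Count = 5
Average = 20/5 = 4.00
= avg=4.00, min=3, max=5


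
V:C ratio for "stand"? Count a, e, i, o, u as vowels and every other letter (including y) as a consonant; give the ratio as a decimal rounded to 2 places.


Word: "stand"
Vowels (a,e,i,o,u): 1
Consonants: 4
Ratio = 1/4
= 0.25


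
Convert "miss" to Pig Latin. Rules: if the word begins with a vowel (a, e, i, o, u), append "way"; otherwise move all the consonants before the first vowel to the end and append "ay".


Word: "miss"
Starts with consonant(s) → move to end, add 'ay'
Consonant cluster: "m"
Pig Latin = "issmay"


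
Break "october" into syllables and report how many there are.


Word: "october"
Syllable breakdown: oc-to-ber
Counting: 3 parts
= 3 syllables


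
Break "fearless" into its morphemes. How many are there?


Word: "fearless"
Morphemes: fear / -less
Each morpheme carries meaning
= 2 morphemes


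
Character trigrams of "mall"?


Word: "mall" (length 4)
Number of trigrams = 4 - 3 + 1 = 2
  Position 0: "mal"
  Position 1: "all"
Trigrams = "mal", "all"


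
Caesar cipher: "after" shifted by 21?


Word: "after"
Shift: 21
Each letter → (letter + shift) mod 26:
  'a' (0) + 21 = 21 → 'v'
  'f' (5) + 21 = 0 → 'a'
  't' (19) + 21 = 14 → 'o'
  'e' (4) + 21 = 25 → 'z'
  'r' (17) + 21 = 12 → 'm'
Result = "vaozm"


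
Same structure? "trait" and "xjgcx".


Pattern of "trait": [0, 1, 2, 3, 0]
Pattern of "xjgcx": [0, 1, 2, 3, 0]
Patterns match
Same pattern = Yes


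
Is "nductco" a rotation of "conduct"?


Word: "conduct", Candidate: "nductco"
Method: check if candidate is substring of word+word
"conductconduct" contains "nductco"? Yes
Is rotation = Yes


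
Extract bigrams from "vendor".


Word: "vendor" (length 6)
Number of bigrams = 6 - 2 + 1 = 5
  Position 0: "ve"
  Position 1: "en"
  Position 2: "nd"
  Position 3: "do"
  Position 4: "or"
Bigrams = "ve", "en", "nd", "do", "or"


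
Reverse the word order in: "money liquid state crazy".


Original: "money liquid state crazy"
Words (1..n): money | liquid | state | crazy
Reversed (n..1): crazy | state | liquid | money
Result = "crazy state liquid money"
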